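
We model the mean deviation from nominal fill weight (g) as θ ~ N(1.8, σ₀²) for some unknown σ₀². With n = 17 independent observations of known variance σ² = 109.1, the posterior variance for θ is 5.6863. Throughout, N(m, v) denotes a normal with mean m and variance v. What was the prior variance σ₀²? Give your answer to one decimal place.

σ₀² = 49.9

For the Normal–Normal model with known σ², precisions add: τ_n = τ₀ + n/σ².
So 1/σ₀² = 1/5.6863 − 17/109.1 = 0.175861 − 0.155820 = 0.020041.
Hence σ₀² = 1/0.020041 ≈ 49.9.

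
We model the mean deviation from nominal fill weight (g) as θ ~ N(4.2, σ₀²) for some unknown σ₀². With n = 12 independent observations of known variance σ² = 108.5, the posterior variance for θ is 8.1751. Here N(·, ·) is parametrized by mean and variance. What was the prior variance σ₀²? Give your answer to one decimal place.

For the Normal–Normal model with known σ², precisions add: τ_n = τ₀ + n/σ².
So 1/σ₀² = 1/8.1751 − 12/108.5 = 0.122323 − 0.110599 = 0.011724.
Hence σ₀² = 1/0.011724 ≈ 85.3.

σ₀² = 85.3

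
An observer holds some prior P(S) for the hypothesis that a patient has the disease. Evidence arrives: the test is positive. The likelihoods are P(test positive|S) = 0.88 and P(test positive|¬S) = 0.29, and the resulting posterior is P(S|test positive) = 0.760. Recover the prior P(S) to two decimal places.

P(S) = 0.51

Bayes' rule in odds form gives O(S|E) = O(S)·[P(E|S)/P(E|¬S)], hence O(S) = O(S|E)/LR.
Posterior odds = 0.760/(1−0.760) = 3.1667. LR = 0.88/0.29 = 3.0345.
Prior odds = 3.1667/3.0345 = 1.0436, so P(S) = 1.0436/(1+1.0436) ≈ 0.51.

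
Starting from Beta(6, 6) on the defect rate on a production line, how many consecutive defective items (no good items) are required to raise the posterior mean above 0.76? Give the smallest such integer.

k = 14

After k defective items and 0 good items the posterior is Beta(6+k, 6), with mean (6+k)/(6+6+k).
Set (6+k)/(12+k) > 0.76 and solve: k > (0.76·12 − 6)/(1 − 0.76) = 13.000.
The smallest integer exceeding 13.000 is 14, and checking k=14: (20)/(26) = 0.7692 > 0.76.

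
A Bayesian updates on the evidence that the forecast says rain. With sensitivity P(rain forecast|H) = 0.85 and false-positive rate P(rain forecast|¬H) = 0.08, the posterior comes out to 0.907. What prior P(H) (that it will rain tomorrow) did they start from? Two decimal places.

P(H) = 0.48

In odds form, posterior odds = prior odds × likelihood ratio, so prior odds = posterior odds ÷ LR.
Posterior odds = 0.907/(1−0.907) = 9.7527. LR = 0.85/0.08 = 10.6250.
Prior odds = 9.7527/10.6250 = 0.9179, so P(H) = 0.9179/(1+0.9179) ≈ 0.48.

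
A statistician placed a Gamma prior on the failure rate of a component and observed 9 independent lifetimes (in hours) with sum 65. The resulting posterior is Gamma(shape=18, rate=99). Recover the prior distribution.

Gamma–exponential conjugacy: posterior shape = α + n, posterior rate = β + Σtᵢ.
So α = 18 − 9 = 9 and β = 99 − 65 = 34.

Gamma(shape=9, rate=34)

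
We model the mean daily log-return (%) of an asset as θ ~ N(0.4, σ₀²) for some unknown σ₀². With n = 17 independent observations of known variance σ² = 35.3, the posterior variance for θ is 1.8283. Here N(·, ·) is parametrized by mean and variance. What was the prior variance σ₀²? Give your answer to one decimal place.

For the Normal–Normal model with known σ², precisions add: τ_n = τ₀ + n/σ².
So 1/σ₀² = 1/1.8283 − 17/35.3 = 0.546956 − 0.481586 = 0.065370.
Hence σ₀² = 1/0.065370 ≈ 15.3.

σ₀² = 15.3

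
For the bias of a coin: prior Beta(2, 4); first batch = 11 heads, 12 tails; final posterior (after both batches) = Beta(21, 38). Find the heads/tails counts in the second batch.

Because Beta–binomial updating is additive in the counts, the combined data contributed (α_post−α_prior, β_post−β_prior) successes and failures.
Total across both batches: 21−2=19 heads, 38−4=34 tails.
Subtract the first batch: 19−11=8 heads and 34−12=22 tails.

8 heads and 22 tails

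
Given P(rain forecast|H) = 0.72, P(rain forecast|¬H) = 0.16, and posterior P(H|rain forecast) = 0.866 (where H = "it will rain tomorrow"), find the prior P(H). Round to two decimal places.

In odds form, posterior odds = prior odds × likelihood ratio, so prior odds = posterior odds ÷ LR.
Posterior odds = 0.866/(1−0.866) = 6.4627. LR = 0.72/0.16 = 4.5000.
Prior odds = 6.4627/4.5000 = 1.4362, so P(H) = 1.4362/(1+1.4362) ≈ 0.59.

P(H) = 0.59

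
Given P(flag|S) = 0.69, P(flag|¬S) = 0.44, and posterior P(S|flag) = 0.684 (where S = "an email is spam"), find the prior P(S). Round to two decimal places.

In odds form, posterior odds = prior odds × likelihood ratio, so prior odds = posterior odds ÷ LR.
Posterior odds = 0.684/(1−0.684) = 2.1646. LR = 0.69/0.44 = 1.5682.
Prior odds = 2.1646/1.5682 = 1.3803, so P(S) = 1.3803/(1+1.3803) ≈ 0.58.

P(S) = 0.58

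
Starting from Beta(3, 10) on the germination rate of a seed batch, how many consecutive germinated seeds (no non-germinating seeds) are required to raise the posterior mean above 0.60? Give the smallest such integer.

k = 13

After k germinated seeds and 0 non-germinating seeds the posterior is Beta(3+k, 10), with mean (3+k)/(3+10+k).
Set (3+k)/(13+k) > 0.60 and solve: k > (0.60·13 − 3)/(1 − 0.60) = 12.000.
The smallest integer exceeding 12.000 is 13, and checking k=13: (16)/(26) = 0.6154 > 0.60.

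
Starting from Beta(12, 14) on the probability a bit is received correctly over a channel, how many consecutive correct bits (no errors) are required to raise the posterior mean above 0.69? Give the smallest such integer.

k = 20

After k correct bits and 0 errors the posterior is Beta(12+k, 14), with mean (12+k)/(12+14+k).
Set (12+k)/(26+k) > 0.69 and solve: k > (0.69·26 − 12)/(1 − 0.69) = 19.161.
The smallest integer exceeding 19.161 is 20.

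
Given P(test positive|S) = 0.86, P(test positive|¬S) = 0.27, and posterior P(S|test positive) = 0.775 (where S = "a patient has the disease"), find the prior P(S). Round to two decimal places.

P(S) = 0.52

Bayes' rule in odds form gives O(S|E) = O(S)·[P(E|S)/P(E|¬S)], hence O(S) = O(S|E)/LR.
Posterior odds = 0.775/(1−0.775) = 3.4444. LR = 0.86/0.27 = 3.1852.
Prior odds = 3.4444/3.1852 = 1.0814, so P(S) = 1.0814/(1+1.0814) ≈ 0.52.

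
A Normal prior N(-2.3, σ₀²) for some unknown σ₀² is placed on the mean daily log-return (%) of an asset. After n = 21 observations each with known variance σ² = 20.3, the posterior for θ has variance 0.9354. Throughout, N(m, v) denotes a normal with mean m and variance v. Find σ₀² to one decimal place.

σ₀² = 28.9

Posterior precision equals prior precision plus data precision: 1/σ_n² = 1/σ₀² + n/σ².
So 1/σ₀² = 1/0.9354 − 21/20.3 = 1.069061 − 1.034483 = 0.034578.
Hence σ₀² = 1/0.034578 ≈ 28.9.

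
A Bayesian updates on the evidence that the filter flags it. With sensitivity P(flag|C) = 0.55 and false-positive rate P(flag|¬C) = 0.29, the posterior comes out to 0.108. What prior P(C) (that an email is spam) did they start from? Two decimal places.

P(C) = 0.06

Bayes' rule in odds form gives O(C|E) = O(C)·[P(E|C)/P(E|¬C)], hence O(C) = O(C|E)/LR.
Posterior odds = 0.108/(1−0.108) = 0.1211. LR = 0.55/0.29 = 1.8966.
Prior odds = 0.1211/1.8966 = 0.0639, so P(C) = 0.0639/(1+0.0639) ≈ 0.06.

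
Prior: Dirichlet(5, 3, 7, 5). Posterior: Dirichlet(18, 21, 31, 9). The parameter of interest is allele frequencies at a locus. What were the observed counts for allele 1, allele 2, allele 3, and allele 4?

counts (13, 18, 24, 4)

For a Dirichlet(α) prior with multinomial counts c, the posterior is Dirichlet(α + c) componentwise.
Counts are posterior − prior componentwise: 18−5=13, 21−3=18, 31−7=24, 9−5=4.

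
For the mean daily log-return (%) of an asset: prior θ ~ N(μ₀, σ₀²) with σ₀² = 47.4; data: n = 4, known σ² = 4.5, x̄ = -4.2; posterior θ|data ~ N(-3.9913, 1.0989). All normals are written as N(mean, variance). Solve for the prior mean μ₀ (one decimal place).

With known observation variance, the Normal–Normal posterior has precision τ_n = τ₀ + n/σ² and mean μ_n = (τ₀μ₀ + (n/σ²)x̄)/τ_n.
Here τ₀ = 1/47.4 = 0.021097 and τ_data = 4/4.5 = 0.888889, so τ_n = 0.909986.
Rearranging for μ₀: μ₀ = (μ_n·τ_n − τ_data·x̄)/τ₀ = (-3.9913·0.909986 − 0.888889·-4.2) / 0.021097 = 0.101307/0.021097 ≈ 4.8.

μ₀ = 4.8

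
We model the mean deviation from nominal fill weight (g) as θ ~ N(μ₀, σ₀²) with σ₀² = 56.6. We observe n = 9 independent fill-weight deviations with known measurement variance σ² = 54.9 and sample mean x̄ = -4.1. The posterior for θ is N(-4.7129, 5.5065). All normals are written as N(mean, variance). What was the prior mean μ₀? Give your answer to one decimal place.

With known observation variance, the Normal–Normal posterior has precision τ_n = τ₀ + n/σ² and mean μ_n = (τ₀μ₀ + (n/σ²)x̄)/τ_n.
Here τ₀ = 1/56.6 = 0.017668 and τ_data = 9/54.9 = 0.163934, so τ_n = 0.181602.
Rearranging for μ₀: μ₀ = (μ_n·τ_n − τ_data·x̄)/τ₀ = (-4.7129·0.181602 − 0.163934·-4.1) / 0.017668 = -0.183743/0.017668 ≈ -10.4.

μ₀ = -10.4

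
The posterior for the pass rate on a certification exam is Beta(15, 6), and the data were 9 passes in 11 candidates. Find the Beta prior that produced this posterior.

Beta is conjugate to the binomial likelihood: posterior = Beta(a+s, b+f).
So a = 15 − 9 = 6 and b = 6 − 2 = 4.

Beta(6, 4)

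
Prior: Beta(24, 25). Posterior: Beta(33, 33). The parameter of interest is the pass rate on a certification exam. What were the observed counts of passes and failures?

Under Beta–binomial conjugacy the posterior parameters are (α+s, β+f).
So s = 33 − 24 = 9 and f = 33 − 25 = 8.

9 passes and 8 failures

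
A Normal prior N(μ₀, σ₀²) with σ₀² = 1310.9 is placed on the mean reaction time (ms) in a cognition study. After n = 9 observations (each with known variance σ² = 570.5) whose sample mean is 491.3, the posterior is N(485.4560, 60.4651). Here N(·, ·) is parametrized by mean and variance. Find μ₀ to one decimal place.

μ₀ = 364.6

The posterior mean is a precision-weighted average: μ_n = (τ₀μ₀ + τ_data·x̄)/(τ₀+τ_data), with τ₀=1/σ₀² and τ_data=n/σ².
Here τ₀ = 1/1310.9 = 0.000763 and τ_data = 9/570.5 = 0.015776, so τ_n = 0.016539.
Rearranging for μ₀: μ₀ = (μ_n·τ_n − τ_data·x̄)/τ₀ = (485.4560·0.016539 − 0.015776·491.3) / 0.000763 = 0.278208/0.000763 ≈ 364.6.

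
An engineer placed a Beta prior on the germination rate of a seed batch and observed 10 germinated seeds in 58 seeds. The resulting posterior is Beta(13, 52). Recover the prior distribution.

Beta is conjugate to the binomial likelihood: posterior = Beta(α+s, β+f).
So α = 13 − 10 = 3 and β = 52 − 48 = 4.

Beta(3, 4)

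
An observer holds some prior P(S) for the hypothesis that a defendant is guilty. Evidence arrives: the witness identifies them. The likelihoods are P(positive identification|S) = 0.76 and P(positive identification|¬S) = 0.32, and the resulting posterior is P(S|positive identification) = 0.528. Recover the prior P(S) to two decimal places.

P(S) = 0.32

In odds form, posterior odds = prior odds × likelihood ratio, so prior odds = posterior odds ÷ LR.
Posterior odds = 0.528/(1−0.528) = 1.1186. LR = 0.76/0.32 = 2.3750.
Prior odds = 1.1186/2.3750 = 0.4710, so P(S) = 0.4710/(1+0.4710) ≈ 0.32.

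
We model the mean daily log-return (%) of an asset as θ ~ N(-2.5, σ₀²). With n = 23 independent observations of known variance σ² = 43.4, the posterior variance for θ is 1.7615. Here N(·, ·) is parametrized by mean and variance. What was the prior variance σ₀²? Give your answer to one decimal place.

Posterior precision equals prior precision plus data precision: 1/σ_n² = 1/σ₀² + n/σ².
So 1/σ₀² = 1/1.7615 − 23/43.4 = 0.567698 − 0.529954 = 0.037744.
Hence σ₀² = 1/0.037744 ≈ 26.5.

σ₀² = 26.5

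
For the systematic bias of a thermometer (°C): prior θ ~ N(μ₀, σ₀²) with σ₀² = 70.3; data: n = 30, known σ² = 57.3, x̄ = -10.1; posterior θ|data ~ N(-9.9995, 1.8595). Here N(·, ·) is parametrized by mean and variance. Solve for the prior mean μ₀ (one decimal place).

μ₀ = -6.3

With known observation variance, the Normal–Normal posterior has precision τ_n = τ₀ + n/σ² and mean μ_n = (τ₀μ₀ + (n/σ²)x̄)/τ_n.
Here τ₀ = 1/70.3 = 0.014225 and τ_data = 30/57.3 = 0.523560, so τ_n = 0.537785.
Rearranging for μ₀: μ₀ = (μ_n·τ_n − τ_data·x̄)/τ₀ = (-9.9995·0.537785 − 0.523560·-10.1) / 0.014225 = -0.089625/0.014225 ≈ -6.3.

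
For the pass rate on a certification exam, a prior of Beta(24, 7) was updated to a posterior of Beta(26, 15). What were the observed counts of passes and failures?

A Beta(α, β) prior with s successes and f failures in binomial data gives a Beta(α+s, β+f) posterior.
So s = 26 − 24 = 2 and f = 15 − 7 = 8.

2 passes and 8 failures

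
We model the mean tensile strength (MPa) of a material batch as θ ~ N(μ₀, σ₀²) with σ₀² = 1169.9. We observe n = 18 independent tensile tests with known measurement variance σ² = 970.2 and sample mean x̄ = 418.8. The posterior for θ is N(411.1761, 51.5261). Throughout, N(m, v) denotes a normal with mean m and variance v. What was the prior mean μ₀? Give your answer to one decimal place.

With known observation variance, the Normal–Normal posterior has precision τ_n = τ₀ + n/σ² and mean μ_n = (τ₀μ₀ + (n/σ²)x̄)/τ_n.
Here τ₀ = 1/1169.9 = 0.000855 and τ_data = 18/970.2 = 0.018553, so τ_n = 0.019408.
Rearranging for μ₀: μ₀ = (μ_n·τ_n − τ_data·x̄)/τ₀ = (411.1761·0.019408 − 0.018553·418.8) / 0.000855 = 0.210109/0.000855 ≈ 245.7.

μ₀ = 245.7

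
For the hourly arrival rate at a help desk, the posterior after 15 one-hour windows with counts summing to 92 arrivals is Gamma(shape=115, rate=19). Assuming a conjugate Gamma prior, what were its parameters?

Gamma(shape=23, rate=4)

Gamma–Poisson conjugacy: posterior shape = α + Σxᵢ, posterior rate = β + n.
So α = 115 − 92 = 23 and β = 19 − 15 = 4.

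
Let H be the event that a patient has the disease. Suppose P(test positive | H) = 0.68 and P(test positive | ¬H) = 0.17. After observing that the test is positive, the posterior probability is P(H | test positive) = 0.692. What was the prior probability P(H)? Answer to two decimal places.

In odds form, posterior odds = prior odds × likelihood ratio, so prior odds = posterior odds ÷ LR.
Posterior odds = 0.692/(1−0.692) = 2.2468. LR = 0.68/0.17 = 4.0000.
Prior odds = 2.2468/4.0000 = 0.5617, so P(H) = 0.5617/(1+0.5617) ≈ 0.36.

P(H) = 0.36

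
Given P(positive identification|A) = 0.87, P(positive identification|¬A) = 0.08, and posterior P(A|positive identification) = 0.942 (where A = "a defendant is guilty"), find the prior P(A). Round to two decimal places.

P(A) = 0.60

In odds form, posterior odds = prior odds × likelihood ratio, so prior odds = posterior odds ÷ LR.
Posterior odds = 0.942/(1−0.942) = 16.2414. LR = 0.87/0.08 = 10.8750.
Prior odds = 16.2414/10.8750 = 1.4935, so P(A) = 1.4935/(1+1.4935) ≈ 0.60.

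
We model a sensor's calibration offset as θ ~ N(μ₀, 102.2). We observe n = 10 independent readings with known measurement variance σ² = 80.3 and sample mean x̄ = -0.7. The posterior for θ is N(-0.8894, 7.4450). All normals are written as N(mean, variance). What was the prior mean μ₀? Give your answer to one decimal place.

μ₀ = -3.3

The posterior mean is a precision-weighted average: μ_n = (τ₀μ₀ + τ_data·x̄)/(τ₀+τ_data), with τ₀=1/σ₀² and τ_data=n/σ².
Here τ₀ = 1/102.2 = 0.009785 and τ_data = 10/80.3 = 0.124533, so τ_n = 0.134318.
Rearranging for μ₀: μ₀ = (μ_n·τ_n − τ_data·x̄)/τ₀ = (-0.8894·0.134318 − 0.124533·-0.7) / 0.009785 = -0.032289/0.009785 ≈ -3.3.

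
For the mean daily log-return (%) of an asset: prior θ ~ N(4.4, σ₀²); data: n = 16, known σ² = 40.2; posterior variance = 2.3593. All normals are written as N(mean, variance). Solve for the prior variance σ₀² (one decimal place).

Posterior precision equals prior precision plus data precision: 1/σ_n² = 1/σ₀² + n/σ².
So 1/σ₀² = 1/2.3593 − 16/40.2 = 0.423855 − 0.398010 = 0.025845.
Hence σ₀² = 1/0.025845 ≈ 38.7.

σ₀² = 38.7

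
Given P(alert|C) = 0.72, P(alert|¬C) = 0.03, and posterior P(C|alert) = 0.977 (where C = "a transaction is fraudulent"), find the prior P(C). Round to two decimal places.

P(C) = 0.64

Bayes' rule in odds form gives O(C|E) = O(C)·[P(E|C)/P(E|¬C)], hence O(C) = O(C|E)/LR.
Posterior odds = 0.977/(1−0.977) = 42.4783. LR = 0.72/0.03 = 24.0000.
Prior odds = 42.4783/24.0000 = 1.7699, so P(C) = 1.7699/(1+1.7699) ≈ 0.64.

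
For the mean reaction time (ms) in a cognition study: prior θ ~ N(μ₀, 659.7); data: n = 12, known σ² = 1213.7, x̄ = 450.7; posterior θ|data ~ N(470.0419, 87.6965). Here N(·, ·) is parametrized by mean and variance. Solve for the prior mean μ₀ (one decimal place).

μ₀ = 596.2

The posterior mean is a precision-weighted average: μ_n = (τ₀μ₀ + τ_data·x̄)/(τ₀+τ_data), with τ₀=1/σ₀² and τ_data=n/σ².
Here τ₀ = 1/659.7 = 0.001516 and τ_data = 12/1213.7 = 0.009887, so τ_n = 0.011403.
Rearranging for μ₀: μ₀ = (μ_n·τ_n − τ_data·x̄)/τ₀ = (470.0419·0.011403 − 0.009887·450.7) / 0.001516 = 0.903817/0.001516 ≈ 596.2.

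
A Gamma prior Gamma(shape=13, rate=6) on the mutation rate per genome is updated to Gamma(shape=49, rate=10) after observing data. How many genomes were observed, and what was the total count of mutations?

n = 4 genomes with total 36 mutations

Gamma–Poisson conjugacy: posterior shape = α + Σxᵢ, posterior rate = β + n.
Matching: Σxᵢ = 49 − 13 = 36 and n = 10 − 6 = 4.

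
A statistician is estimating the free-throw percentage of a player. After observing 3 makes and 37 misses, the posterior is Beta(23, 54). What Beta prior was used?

Beta is conjugate to the binomial likelihood: posterior = Beta(α+s, β+f).
So α = 23 − 3 = 20 and β = 54 − 37 = 17.

Beta(20, 17)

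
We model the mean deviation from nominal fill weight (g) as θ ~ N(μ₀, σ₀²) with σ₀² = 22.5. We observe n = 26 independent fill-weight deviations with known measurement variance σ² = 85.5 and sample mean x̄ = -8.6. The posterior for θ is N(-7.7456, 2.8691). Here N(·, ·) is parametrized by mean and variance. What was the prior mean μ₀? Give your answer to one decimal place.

μ₀ = -1.9

The posterior mean is a precision-weighted average: μ_n = (τ₀μ₀ + τ_data·x̄)/(τ₀+τ_data), with τ₀=1/σ₀² and τ_data=n/σ².
Here τ₀ = 1/22.5 = 0.044444 and τ_data = 26/85.5 = 0.304094, so τ_n = 0.348538.
Rearranging for μ₀: μ₀ = (μ_n·τ_n − τ_data·x̄)/τ₀ = (-7.7456·0.348538 − 0.304094·-8.6) / 0.044444 = -0.084428/0.044444 ≈ -1.9.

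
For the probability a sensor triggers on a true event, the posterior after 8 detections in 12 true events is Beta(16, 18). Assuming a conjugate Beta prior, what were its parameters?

Under Beta–binomial conjugacy the posterior parameters are (a+s, b+f).
Subtract the data counts: 16−8=8, 18−4=14.

Beta(8, 14)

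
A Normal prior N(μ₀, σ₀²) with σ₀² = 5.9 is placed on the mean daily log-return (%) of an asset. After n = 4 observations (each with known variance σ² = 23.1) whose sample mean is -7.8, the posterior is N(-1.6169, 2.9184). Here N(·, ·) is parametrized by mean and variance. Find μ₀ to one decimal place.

With known observation variance, the Normal–Normal posterior has precision τ_n = τ₀ + n/σ² and mean μ_n = (τ₀μ₀ + (n/σ²)x̄)/τ_n.
Here τ₀ = 1/5.9 = 0.169492 and τ_data = 4/23.1 = 0.173160, so τ_n = 0.342652.
Rearranging for μ₀: μ₀ = (μ_n·τ_n − τ_data·x̄)/τ₀ = (-1.6169·0.342652 − 0.173160·-7.8) / 0.169492 = 0.796614/0.169492 ≈ 4.7.

μ₀ = 4.7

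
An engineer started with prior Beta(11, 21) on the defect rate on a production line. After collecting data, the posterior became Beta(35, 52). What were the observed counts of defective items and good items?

Beta is conjugate to the binomial likelihood: posterior = Beta(a+s, b+f).
Match parameters: s=35−11=24, f=52−21=31.

24 defective items and 31 good items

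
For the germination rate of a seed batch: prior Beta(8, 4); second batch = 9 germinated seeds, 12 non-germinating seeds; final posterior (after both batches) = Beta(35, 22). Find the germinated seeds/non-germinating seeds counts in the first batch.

18 germinated seeds and 6 non-germinating seeds

Because Beta–binomial updating is additive in the counts, the combined data contributed (α_post−α_prior, β_post−β_prior) successes and failures.
Total across both batches: 35−8=27 germinated seeds, 22−4=18 non-germinating seeds.
Subtract the second batch: 27−9=18 germinated seeds and 18−12=6 non-germinating seeds.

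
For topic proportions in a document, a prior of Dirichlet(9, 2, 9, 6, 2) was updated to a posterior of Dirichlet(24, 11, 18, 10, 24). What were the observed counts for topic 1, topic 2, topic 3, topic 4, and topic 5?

For a Dirichlet(α) prior with multinomial counts c, the posterior is Dirichlet(α + c) componentwise.
Counts are posterior − prior componentwise: 24−9=15, 11−2=9, 18−9=9, 10−6=4, 24−2=22.

counts (15, 9, 9, 4, 22)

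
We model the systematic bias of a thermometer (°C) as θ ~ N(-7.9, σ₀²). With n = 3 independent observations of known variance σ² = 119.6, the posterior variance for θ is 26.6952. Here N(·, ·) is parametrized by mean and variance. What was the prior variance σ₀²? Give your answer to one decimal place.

σ₀² = 80.8

Posterior precision equals prior precision plus data precision: 1/σ_n² = 1/σ₀² + n/σ².
So 1/σ₀² = 1/26.6952 − 3/119.6 = 0.037460 − 0.025084 = 0.012376.
Hence σ₀² = 1/0.012376 ≈ 80.8.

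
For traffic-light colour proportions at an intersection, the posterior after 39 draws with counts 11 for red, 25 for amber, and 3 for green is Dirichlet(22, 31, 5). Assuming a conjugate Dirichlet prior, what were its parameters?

For a Dirichlet(α) prior with multinomial counts c, the posterior is Dirichlet(α + c) componentwise.
Subtract each count from the matching posterior parameter: 22−11=11, 31−25=6, 5−3=2.

Dirichlet(11, 6, 2)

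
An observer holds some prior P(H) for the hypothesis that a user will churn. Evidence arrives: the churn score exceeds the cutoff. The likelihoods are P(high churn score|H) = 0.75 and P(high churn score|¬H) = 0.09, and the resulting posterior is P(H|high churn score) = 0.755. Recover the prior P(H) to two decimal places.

Bayes' rule in odds form gives O(H|E) = O(H)·[P(E|H)/P(E|¬H)], hence O(H) = O(H|E)/LR.
Posterior odds = 0.755/(1−0.755) = 3.0816. LR = 0.75/0.09 = 8.3333.
Prior odds = 3.0816/8.3333 = 0.3698, so P(H) = 0.3698/(1+0.3698) ≈ 0.27.

P(H) = 0.27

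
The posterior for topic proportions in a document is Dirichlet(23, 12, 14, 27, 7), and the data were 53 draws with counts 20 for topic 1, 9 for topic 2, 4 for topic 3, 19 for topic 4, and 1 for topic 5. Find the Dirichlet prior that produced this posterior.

For a Dirichlet(α) prior with multinomial counts c, the posterior is Dirichlet(α + c) componentwise.
Subtract each count from the matching posterior parameter: 23−20=3, 12−9=3, 14−4=10, 27−19=8, 7−1=6.

Dirichlet(3, 3, 10, 8, 6)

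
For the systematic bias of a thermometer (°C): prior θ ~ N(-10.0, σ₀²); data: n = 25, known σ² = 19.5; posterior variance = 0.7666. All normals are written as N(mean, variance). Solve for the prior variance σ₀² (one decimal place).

Posterior precision equals prior precision plus data precision: 1/σ_n² = 1/σ₀² + n/σ².
So 1/σ₀² = 1/0.7666 − 25/19.5 = 1.304461 − 1.282051 = 0.022410.
Hence σ₀² = 1/0.022410 ≈ 44.6.

σ₀² = 44.6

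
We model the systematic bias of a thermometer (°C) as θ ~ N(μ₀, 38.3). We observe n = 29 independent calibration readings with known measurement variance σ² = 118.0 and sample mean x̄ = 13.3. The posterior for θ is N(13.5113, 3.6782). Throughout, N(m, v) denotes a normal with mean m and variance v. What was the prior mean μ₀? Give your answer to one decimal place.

μ₀ = 15.5

The posterior mean is a precision-weighted average: μ_n = (τ₀μ₀ + τ_data·x̄)/(τ₀+τ_data), with τ₀=1/σ₀² and τ_data=n/σ².
Here τ₀ = 1/38.3 = 0.026110 and τ_data = 29/118.0 = 0.245763, so τ_n = 0.271873.
Rearranging for μ₀: μ₀ = (μ_n·τ_n − τ_data·x̄)/τ₀ = (13.5113·0.271873 − 0.245763·13.3) / 0.026110 = 0.404710/0.026110 ≈ 15.5.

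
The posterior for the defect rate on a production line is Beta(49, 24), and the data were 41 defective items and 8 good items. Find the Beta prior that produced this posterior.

Beta(8, 16)

Beta is conjugate to the binomial likelihood: posterior = Beta(α+s, β+f).
So α = 49 − 41 = 8 and β = 24 − 8 = 16.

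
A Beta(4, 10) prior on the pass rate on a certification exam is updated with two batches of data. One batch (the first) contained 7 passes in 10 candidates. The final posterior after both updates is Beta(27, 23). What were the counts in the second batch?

Because Beta–binomial updating is additive in the counts, the combined data contributed (α_post−α_prior, β_post−β_prior) successes and failures.
Total across both batches: 27−4=23 passes, 23−10=13 failures.
Subtract the first batch: 23−7=16 passes and 13−3=10 failures.

16 passes and 10 failures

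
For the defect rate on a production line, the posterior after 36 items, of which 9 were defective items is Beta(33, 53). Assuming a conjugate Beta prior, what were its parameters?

Under Beta–binomial conjugacy the posterior parameters are (α+s, β+f).
So α = 33 − 9 = 24 and β = 53 − 27 = 26.

Beta(24, 26)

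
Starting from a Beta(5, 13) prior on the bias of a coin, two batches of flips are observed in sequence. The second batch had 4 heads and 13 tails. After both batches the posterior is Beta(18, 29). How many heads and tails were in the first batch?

9 heads and 3 tails

Because Beta–binomial updating is additive in the counts, the combined data contributed (α_post−α_prior, β_post−β_prior) successes and failures.
Total across both batches: 18−5=13 heads, 29−13=16 tails.
Subtract the second batch: 13−4=9 heads and 16−13=3 tails.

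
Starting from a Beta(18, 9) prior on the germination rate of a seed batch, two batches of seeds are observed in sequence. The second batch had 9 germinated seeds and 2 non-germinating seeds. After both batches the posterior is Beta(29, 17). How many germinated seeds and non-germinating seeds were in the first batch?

Sequential conjugate updates are equivalent to a single update on the pooled data, so total successes = posterior α − prior α and total failures = posterior β − prior β.
Total across both batches: 29−18=11 germinated seeds, 17−9=8 non-germinating seeds.
Subtract the second batch: 11−9=2 germinated seeds and 8−2=6 non-germinating seeds.

2 germinated seeds and 6 non-germinating seeds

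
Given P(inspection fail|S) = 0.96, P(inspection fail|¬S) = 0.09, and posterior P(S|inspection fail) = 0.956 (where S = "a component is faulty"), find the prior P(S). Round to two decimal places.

Bayes' rule in odds form gives O(S|E) = O(S)·[P(E|S)/P(E|¬S)], hence O(S) = O(S|E)/LR.
Posterior odds = 0.956/(1−0.956) = 21.7273. LR = 0.96/0.09 = 10.6667.
Prior odds = 21.7273/10.6667 = 2.0369, so P(S) = 2.0369/(1+2.0369) ≈ 0.67.

P(S) = 0.67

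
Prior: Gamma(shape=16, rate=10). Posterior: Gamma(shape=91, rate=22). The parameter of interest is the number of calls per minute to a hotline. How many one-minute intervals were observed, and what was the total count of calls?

Gamma–Poisson conjugacy: posterior shape = α + Σxᵢ, posterior rate = β + n.
Matching: Σxᵢ = 91 − 16 = 75 and n = 22 − 10 = 12.

n = 12 one-minute intervals with total 75 calls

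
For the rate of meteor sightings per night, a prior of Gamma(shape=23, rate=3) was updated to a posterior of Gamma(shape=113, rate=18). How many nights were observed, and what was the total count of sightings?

n = 15 nights with total 90 sightings

A Gamma(α, β) prior (rate parametrization) on a Poisson rate with n observations summing to S gives posterior Gamma(α+S, β+n).
Matching: Σxᵢ = 113 − 23 = 90 and n = 18 − 3 = 15.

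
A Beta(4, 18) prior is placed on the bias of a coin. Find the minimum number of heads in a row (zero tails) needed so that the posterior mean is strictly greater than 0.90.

After k heads and 0 tails the posterior is Beta(4+k, 18), with mean (4+k)/(4+18+k).
Set (4+k)/(22+k) > 0.90 and solve: k > (0.90·22 − 4)/(1 − 0.90) = 158.000.
The smallest integer exceeding 158.000 is 159.

k = 159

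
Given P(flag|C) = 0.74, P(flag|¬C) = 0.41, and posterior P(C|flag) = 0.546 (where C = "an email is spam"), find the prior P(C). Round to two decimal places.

P(C) = 0.40

In odds form, posterior odds = prior odds × likelihood ratio, so prior odds = posterior odds ÷ LR.
Posterior odds = 0.546/(1−0.546) = 1.2026. LR = 0.74/0.41 = 1.8049.
Prior odds = 1.2026/1.8049 = 0.6663, so P(C) = 0.6663/(1+0.6663) ≈ 0.40.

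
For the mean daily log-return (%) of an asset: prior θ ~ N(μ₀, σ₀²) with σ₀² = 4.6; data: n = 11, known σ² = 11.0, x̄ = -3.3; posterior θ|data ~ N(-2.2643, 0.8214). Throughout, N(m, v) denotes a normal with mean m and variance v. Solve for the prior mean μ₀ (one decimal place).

μ₀ = 2.5

With known observation variance, the Normal–Normal posterior has precision τ_n = τ₀ + n/σ² and mean μ_n = (τ₀μ₀ + (n/σ²)x̄)/τ_n.
Here τ₀ = 1/4.6 = 0.217391 and τ_data = 11/11.0 = 1.000000, so τ_n = 1.217391.
Rearranging for μ₀: μ₀ = (μ_n·τ_n − τ_data·x̄)/τ₀ = (-2.2643·1.217391 − 1.000000·-3.3) / 0.217391 = 0.543462/0.217391 ≈ 2.5.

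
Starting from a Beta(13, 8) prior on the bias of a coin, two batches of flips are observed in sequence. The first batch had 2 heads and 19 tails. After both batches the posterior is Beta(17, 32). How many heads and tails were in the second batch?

2 heads and 5 tails

Because Beta–binomial updating is additive in the counts, the combined data contributed (α_post−α_prior, β_post−β_prior) successes and failures.
Total across both batches: 17−13=4 heads, 32−8=24 tails.
Subtract the first batch: 4−2=2 heads and 24−19=5 tails.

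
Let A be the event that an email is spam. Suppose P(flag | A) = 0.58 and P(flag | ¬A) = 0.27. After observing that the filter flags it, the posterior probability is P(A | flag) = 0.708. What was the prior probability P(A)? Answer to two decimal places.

P(A) = 0.53

Bayes' rule in odds form gives O(A|E) = O(A)·[P(E|A)/P(E|¬A)], hence O(A) = O(A|E)/LR.
Posterior odds = 0.708/(1−0.708) = 2.4247. LR = 0.58/0.27 = 2.1481.
Prior odds = 2.4247/2.1481 = 1.1288, so P(A) = 1.1288/(1+1.1288) ≈ 0.53.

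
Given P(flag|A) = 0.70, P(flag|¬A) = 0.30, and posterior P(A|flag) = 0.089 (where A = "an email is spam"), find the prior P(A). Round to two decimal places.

Bayes' rule in odds form gives O(A|E) = O(A)·[P(E|A)/P(E|¬A)], hence O(A) = O(A|E)/LR.
Posterior odds = 0.089/(1−0.089) = 0.0977. LR = 0.70/0.30 = 2.3333.
Prior odds = 0.0977/2.3333 = 0.0419, so P(A) = 0.0419/(1+0.0419) ≈ 0.04.

P(A) = 0.04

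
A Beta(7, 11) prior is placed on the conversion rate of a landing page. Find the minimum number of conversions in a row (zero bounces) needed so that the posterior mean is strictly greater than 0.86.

k = 61

After k conversions and 0 bounces the posterior is Beta(7+k, 11), with mean (7+k)/(7+11+k).
Set (7+k)/(18+k) > 0.86 and solve: k > (0.86·18 − 7)/(1 − 0.86) = 60.571.
The smallest integer exceeding 60.571 is 61, and checking k=61: (68)/(79) = 0.8608 > 0.86.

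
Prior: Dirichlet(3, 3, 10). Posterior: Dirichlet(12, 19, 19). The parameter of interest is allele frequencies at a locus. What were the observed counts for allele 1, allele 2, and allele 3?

counts (9, 16, 9)

For a Dirichlet(α) prior with multinomial counts c, the posterior is Dirichlet(α + c) componentwise.
Counts are posterior − prior componentwise: 12−3=9, 19−3=16, 19−10=9.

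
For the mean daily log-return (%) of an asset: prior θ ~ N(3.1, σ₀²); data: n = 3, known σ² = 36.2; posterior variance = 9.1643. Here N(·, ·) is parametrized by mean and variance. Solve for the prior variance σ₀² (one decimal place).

For the Normal–Normal model with known σ², precisions add: τ_n = τ₀ + n/σ².
So 1/σ₀² = 1/9.1643 − 3/36.2 = 0.109119 − 0.082873 = 0.026246.
Hence σ₀² = 1/0.026246 ≈ 38.1.

σ₀² = 38.1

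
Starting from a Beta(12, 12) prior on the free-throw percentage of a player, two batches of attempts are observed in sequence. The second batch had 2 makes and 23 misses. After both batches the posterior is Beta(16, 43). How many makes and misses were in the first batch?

2 makes and 8 misses

Sequential conjugate updates are equivalent to a single update on the pooled data, so total successes = posterior α − prior α and total failures = posterior β − prior β.
Total across both batches: 16−12=4 makes, 43−12=31 misses.
Subtract the second batch: 4−2=2 makes and 31−23=8 misses.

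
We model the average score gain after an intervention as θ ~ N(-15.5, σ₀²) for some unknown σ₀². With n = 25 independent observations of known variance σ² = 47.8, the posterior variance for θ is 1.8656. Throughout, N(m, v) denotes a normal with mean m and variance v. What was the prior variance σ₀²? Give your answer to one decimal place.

σ₀² = 76.9

Posterior precision equals prior precision plus data precision: 1/σ_n² = 1/σ₀² + n/σ².
So 1/σ₀² = 1/1.8656 − 25/47.8 = 0.536021 − 0.523013 = 0.013008.
Hence σ₀² = 1/0.013008 ≈ 76.9.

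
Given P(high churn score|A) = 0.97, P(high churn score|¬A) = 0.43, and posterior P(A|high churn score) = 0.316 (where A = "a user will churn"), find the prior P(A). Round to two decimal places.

P(A) = 0.17

In odds form, posterior odds = prior odds × likelihood ratio, so prior odds = posterior odds ÷ LR.
Posterior odds = 0.316/(1−0.316) = 0.4620. LR = 0.97/0.43 = 2.2558.
Prior odds = 0.4620/2.2558 = 0.2048, so P(A) = 0.2048/(1+0.2048) ≈ 0.17.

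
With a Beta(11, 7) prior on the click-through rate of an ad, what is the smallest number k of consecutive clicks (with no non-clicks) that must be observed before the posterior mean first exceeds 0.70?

k = 6

After k clicks and 0 non-clicks the posterior is Beta(11+k, 7), with mean (11+k)/(11+7+k).
Set (11+k)/(18+k) > 0.70 and solve: k > (0.70·18 − 11)/(1 − 0.70) = 5.333.
The smallest integer exceeding 5.333 is 6, and checking k=6: (17)/(24) = 0.7083 > 0.70.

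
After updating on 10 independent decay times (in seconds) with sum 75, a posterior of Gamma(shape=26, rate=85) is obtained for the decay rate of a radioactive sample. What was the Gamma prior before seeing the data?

Gamma–exponential conjugacy: posterior shape = α + n, posterior rate = β + Σtᵢ.
So α = 26 − 10 = 16 and β = 85 − 75 = 10.

Gamma(shape=16, rate=10)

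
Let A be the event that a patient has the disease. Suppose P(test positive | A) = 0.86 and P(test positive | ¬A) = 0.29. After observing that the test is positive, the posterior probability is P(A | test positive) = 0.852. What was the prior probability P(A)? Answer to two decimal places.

P(A) = 0.66

In odds form, posterior odds = prior odds × likelihood ratio, so prior odds = posterior odds ÷ LR.
Posterior odds = 0.852/(1−0.852) = 5.7568. LR = 0.86/0.29 = 2.9655.
Prior odds = 5.7568/2.9655 = 1.9413, so P(A) = 1.9413/(1+1.9413) ≈ 0.66.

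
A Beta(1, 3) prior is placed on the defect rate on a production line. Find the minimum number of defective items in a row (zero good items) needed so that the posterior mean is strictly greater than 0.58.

k = 4

After k defective items and 0 good items the posterior is Beta(1+k, 3), with mean (1+k)/(1+3+k).
Set (1+k)/(4+k) > 0.58 and solve: k > (0.58·4 − 1)/(1 − 0.58) = 3.143.
The smallest integer exceeding 3.143 is 4, and checking k=4: (5)/(8) = 0.6250 > 0.58.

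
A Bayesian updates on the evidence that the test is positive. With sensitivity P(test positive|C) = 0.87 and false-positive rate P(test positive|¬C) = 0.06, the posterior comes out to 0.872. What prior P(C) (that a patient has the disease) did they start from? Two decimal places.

In odds form, posterior odds = prior odds × likelihood ratio, so prior odds = posterior odds ÷ LR.
Posterior odds = 0.872/(1−0.872) = 6.8125. LR = 0.87/0.06 = 14.5000.
Prior odds = 6.8125/14.5000 = 0.4698, so P(C) = 0.4698/(1+0.4698) ≈ 0.32.

P(C) = 0.32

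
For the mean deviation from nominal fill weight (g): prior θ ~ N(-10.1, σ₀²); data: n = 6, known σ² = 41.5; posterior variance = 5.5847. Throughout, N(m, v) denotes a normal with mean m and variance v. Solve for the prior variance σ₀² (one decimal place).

σ₀² = 29.0

Posterior precision equals prior precision plus data precision: 1/σ_n² = 1/σ₀² + n/σ².
So 1/σ₀² = 1/5.5847 − 6/41.5 = 0.179061 − 0.144578 = 0.034483.
Hence σ₀² = 1/0.034483 ≈ 29.0.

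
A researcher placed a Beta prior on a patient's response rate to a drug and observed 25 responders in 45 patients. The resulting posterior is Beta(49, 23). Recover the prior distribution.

Beta is conjugate to the binomial likelihood: posterior = Beta(α+s, β+f).
Subtract the data counts: 49−25=24, 23−20=3.

Beta(24, 3)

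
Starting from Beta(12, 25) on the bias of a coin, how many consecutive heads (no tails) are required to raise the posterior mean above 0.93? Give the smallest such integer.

After k heads and 0 tails the posterior is Beta(12+k, 25), with mean (12+k)/(12+25+k).
Set (12+k)/(37+k) > 0.93 and solve: k > (0.93·37 − 12)/(1 − 0.93) = 320.143.
The smallest integer exceeding 320.143 is 321, and checking k=321: (333)/(358) = 0.9302 > 0.93.

k = 321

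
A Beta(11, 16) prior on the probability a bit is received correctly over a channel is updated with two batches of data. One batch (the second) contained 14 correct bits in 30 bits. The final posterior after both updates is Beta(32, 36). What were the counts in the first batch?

7 correct bits and 4 errors

Because Beta–binomial updating is additive in the counts, the combined data contributed (α_post−α_prior, β_post−β_prior) successes and failures.
Total across both batches: 32−11=21 correct bits, 36−16=20 errors.
Subtract the second batch: 21−14=7 correct bits and 20−16=4 errors.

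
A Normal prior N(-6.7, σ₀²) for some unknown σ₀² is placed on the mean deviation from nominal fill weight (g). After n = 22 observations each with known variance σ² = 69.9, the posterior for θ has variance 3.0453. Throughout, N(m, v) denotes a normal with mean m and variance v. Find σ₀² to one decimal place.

σ₀² = 73.3

For the Normal–Normal model with known σ², precisions add: τ_n = τ₀ + n/σ².
So 1/σ₀² = 1/3.0453 − 22/69.9 = 0.328375 − 0.314735 = 0.013640.
Hence σ₀² = 1/0.013640 ≈ 73.3.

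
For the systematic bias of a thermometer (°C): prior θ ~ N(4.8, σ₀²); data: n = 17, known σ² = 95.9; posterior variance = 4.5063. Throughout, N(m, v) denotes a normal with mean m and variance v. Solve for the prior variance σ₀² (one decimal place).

For the Normal–Normal model with known σ², precisions add: τ_n = τ₀ + n/σ².
So 1/σ₀² = 1/4.5063 − 17/95.9 = 0.221912 − 0.177268 = 0.044644.
Hence σ₀² = 1/0.044644 ≈ 22.4.

σ₀² = 22.4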